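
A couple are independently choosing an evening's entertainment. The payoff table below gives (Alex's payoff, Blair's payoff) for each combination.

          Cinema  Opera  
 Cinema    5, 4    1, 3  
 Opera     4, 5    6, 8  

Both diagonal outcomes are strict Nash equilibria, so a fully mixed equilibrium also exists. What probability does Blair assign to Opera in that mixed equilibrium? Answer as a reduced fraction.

Blair's mix q on Cinema must make Alex indifferent between Cinema and Opera.
Alex's payoff from Cinema: 5q + 1(1−q). From Opera: 4q + 6(1−q).
Set equal: 1q = 5(1−q) → q = 5/6.
Probability on Opera is 1 − 5/6 = 1/6.

1/6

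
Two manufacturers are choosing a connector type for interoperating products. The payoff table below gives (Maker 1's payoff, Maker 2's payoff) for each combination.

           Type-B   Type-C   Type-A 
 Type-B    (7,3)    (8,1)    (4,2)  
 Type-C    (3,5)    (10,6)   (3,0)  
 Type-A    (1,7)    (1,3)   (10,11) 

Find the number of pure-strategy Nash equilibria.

3

Both Type-B: Maker 1 gets 7 (best alternative 3); Maker 2 gets 3 (best alternative 2). Neither deviates — NE.
Both Type-C: Maker 1 gets 10 (best alternative 8); Maker 2 gets 6 (best alternative 5). Neither deviates — NE.
Both Type-A: Maker 1 gets 10 (best alternative 4); Maker 2 gets 11 (best alternative 7). Neither deviates — NE.
(Type-A, Type-B) is not a NE: Maker 1 would switch to Type-B (7 > 1).
No other cell survives both best-response checks, so there are 3 pure NE.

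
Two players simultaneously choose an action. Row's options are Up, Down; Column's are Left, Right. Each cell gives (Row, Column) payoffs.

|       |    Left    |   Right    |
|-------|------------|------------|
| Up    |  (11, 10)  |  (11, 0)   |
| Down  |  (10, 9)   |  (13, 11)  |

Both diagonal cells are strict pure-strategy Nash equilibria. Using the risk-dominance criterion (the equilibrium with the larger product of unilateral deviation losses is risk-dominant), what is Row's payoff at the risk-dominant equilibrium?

11

At (Up, Left): Row loses 11 − 10 = 1 by deviating; Column loses 10 − 0 = 10. Product = 1·10 = 10.
At (Down, Right): Row loses 13 − 11 = 2 by deviating; Column loses 11 − 9 = 2. Product = 2·2 = 4.
10 > 4, so (Up, Left) is risk-dominant. Row's payoff there is 11.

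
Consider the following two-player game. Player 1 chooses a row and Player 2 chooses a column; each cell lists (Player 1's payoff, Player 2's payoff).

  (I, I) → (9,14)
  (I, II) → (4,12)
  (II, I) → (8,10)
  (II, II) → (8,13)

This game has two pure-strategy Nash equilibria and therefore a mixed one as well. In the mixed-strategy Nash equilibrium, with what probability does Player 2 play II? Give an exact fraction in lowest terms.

Player 2's mix q on I must make Player 1 indifferent between I and II.
Player 1's payoff from I: 9q + 4(1−q). From II: 8q + 8(1−q).
Set equal: 1q = 4(1−q) → q = 4/5.
Probability on II is 1 − 4/5 = 1/5.

1/5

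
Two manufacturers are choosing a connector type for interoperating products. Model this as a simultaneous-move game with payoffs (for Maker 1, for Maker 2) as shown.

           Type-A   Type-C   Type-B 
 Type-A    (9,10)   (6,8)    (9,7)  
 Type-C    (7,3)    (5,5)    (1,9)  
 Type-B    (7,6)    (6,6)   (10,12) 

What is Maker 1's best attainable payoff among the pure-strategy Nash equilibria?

10

Both Type-A is a pure NE (Maker 1: 9 ≥ 7; Maker 2: 10 ≥ 8). Maker 1 gets 9.
Both Type-B is a pure NE (Maker 1: 10 ≥ 9; Maker 2: 12 ≥ 6). Maker 1 gets 10.
Every other cell has a profitable deviation for at least one player. Highest of {9, 10} is 10.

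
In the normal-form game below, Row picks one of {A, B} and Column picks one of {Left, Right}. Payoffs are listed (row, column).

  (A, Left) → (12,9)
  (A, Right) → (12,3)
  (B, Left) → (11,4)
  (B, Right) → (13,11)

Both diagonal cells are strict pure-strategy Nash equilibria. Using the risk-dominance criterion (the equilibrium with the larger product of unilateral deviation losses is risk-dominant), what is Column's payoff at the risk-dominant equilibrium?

11

At (A, Left): Row loses 12 − 11 = 1 by deviating; Column loses 9 − 3 = 6. Product = 1·6 = 6.
At (B, Right): Row loses 13 − 12 = 1 by deviating; Column loses 11 − 4 = 7. Product = 1·7 = 7.
7 > 6, so (B, Right) is risk-dominant. Column's payoff there is 11.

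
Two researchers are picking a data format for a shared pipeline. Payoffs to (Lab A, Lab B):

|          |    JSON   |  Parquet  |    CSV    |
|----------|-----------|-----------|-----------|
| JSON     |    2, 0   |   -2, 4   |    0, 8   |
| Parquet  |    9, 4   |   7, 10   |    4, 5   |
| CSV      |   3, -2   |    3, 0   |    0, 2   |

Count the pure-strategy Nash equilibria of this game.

1

Both Parquet: Lab A gets 7 (best alternative 3); Lab B gets 10 (best alternative 5). Neither deviates — NE.
Both CSV is not a NE: Lab A would switch to Parquet (4 > 0).
No other cell survives both best-response checks, so there is 1 pure NE.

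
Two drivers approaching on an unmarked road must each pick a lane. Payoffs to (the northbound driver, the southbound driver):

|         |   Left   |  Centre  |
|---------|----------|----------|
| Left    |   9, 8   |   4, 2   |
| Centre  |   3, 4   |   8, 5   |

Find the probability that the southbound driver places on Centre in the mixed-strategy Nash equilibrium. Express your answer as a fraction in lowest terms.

3/5

The southbound driver's mix q on Left must make the northbound driver indifferent between Left and Centre.
The northbound driver's payoff from Left: 9q + 4(1−q). From Centre: 3q + 8(1−q).
Set equal: 6q = 4(1−q) → q = 4/10 = 2/5.
Probability on Centre is 1 − 2/5 = 3/5.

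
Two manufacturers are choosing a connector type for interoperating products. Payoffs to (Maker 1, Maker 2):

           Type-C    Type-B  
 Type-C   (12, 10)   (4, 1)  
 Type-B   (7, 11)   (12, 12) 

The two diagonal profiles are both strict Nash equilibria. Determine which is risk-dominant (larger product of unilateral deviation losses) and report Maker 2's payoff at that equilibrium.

At both Type-C: Maker 1 loses 12 − 7 = 5 by deviating; Maker 2 loses 10 − 1 = 9. Product = 5·9 = 45.
At both Type-B: Maker 1 loses 12 − 4 = 8 by deviating; Maker 2 loses 12 − 11 = 1. Product = 8·1 = 8.
45 > 8, so both Type-C is risk-dominant. Maker 2's payoff there is 10.

10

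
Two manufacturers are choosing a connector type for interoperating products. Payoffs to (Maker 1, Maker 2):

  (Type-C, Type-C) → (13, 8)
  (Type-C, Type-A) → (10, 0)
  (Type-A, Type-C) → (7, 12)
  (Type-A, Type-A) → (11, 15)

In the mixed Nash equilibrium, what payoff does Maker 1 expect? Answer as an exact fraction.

Maker 2 mixes with probability q on Type-C, chosen so Maker 1 is indifferent: 13q + 10(1−q) = 7q + 11(1−q) gives q = 1/7.
Maker 1's expected payoff (from either row, since indifferent) is 13·1/7 + 10·6/7 = 73/7.

73/7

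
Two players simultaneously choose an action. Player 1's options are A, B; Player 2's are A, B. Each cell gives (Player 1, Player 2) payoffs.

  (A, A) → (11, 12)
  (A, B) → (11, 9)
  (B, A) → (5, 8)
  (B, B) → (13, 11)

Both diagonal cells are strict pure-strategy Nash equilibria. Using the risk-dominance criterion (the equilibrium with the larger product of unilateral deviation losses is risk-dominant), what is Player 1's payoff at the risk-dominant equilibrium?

11

At both A: Player 1 loses 11 − 5 = 6 by deviating; Player 2 loses 12 − 9 = 3. Product = 6·3 = 18.
At both B: Player 1 loses 13 − 11 = 2 by deviating; Player 2 loses 11 − 8 = 3. Product = 2·3 = 6.
18 > 6, so both A is risk-dominant. Player 1's payoff there is 11.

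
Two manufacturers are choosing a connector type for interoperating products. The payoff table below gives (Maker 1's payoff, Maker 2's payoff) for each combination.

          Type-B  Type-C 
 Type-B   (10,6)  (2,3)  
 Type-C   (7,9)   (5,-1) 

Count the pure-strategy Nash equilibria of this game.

Both Type-B: Maker 1 gets 10 (best alternative 7); Maker 2 gets 6 (best alternative 3). Neither deviates — NE.
Both Type-C is not a NE: Maker 2 would switch to Type-B (9 > -1).
No other cell survives both best-response checks, so there is 1 pure NE.

1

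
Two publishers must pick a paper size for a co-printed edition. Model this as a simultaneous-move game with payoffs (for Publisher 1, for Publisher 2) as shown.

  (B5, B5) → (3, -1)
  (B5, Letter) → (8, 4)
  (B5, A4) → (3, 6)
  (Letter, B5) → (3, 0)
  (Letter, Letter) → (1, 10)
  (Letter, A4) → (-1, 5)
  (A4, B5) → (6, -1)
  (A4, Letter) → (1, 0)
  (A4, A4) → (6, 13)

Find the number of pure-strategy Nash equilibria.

1

Both A4: Publisher 1 gets 6 (best alternative 3); Publisher 2 gets 13 (best alternative 0). Neither deviates — NE.
Both B5 is not a NE: Publisher 1 would switch to A4 (6 > 3).
No other cell survives both best-response checks, so there is 1 pure NE.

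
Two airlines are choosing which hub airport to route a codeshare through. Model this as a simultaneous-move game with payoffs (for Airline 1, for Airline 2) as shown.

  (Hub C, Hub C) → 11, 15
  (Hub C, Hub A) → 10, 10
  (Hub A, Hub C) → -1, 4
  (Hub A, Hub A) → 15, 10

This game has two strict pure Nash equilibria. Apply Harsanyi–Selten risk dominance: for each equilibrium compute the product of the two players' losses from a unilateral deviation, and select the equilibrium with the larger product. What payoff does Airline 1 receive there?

At both Hub C: Airline 1 loses 11 − (-1) = 12 by deviating; Airline 2 loses 15 − 10 = 5. Product = 12·5 = 60.
At both Hub A: Airline 1 loses 15 − 10 = 5 by deviating; Airline 2 loses 10 − 4 = 6. Product = 5·6 = 30.
60 > 30, so both Hub C is risk-dominant. Airline 1's payoff there is 11.

11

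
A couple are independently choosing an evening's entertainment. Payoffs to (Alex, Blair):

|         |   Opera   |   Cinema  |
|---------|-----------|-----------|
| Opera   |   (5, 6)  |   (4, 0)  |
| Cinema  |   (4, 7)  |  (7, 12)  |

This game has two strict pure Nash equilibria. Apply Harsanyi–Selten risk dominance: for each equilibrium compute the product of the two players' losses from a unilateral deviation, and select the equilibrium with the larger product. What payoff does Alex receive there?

At both Opera: Alex loses 5 − 4 = 1 by deviating; Blair loses 6 − 0 = 6. Product = 1·6 = 6.
At both Cinema: Alex loses 7 − 4 = 3 by deviating; Blair loses 12 − 7 = 5. Product = 3·5 = 15.
15 > 6, so both Cinema is risk-dominant. Alex's payoff there is 7.

7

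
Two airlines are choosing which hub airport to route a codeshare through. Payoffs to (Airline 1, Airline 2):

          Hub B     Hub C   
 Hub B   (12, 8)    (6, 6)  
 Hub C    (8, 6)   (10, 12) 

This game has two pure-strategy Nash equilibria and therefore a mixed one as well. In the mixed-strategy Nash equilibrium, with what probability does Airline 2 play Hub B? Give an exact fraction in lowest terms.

Airline 2's mix q on Hub B must make Airline 1 indifferent between Hub B and Hub C.
Airline 1's payoff from Hub B: 12q + 6(1−q). From Hub C: 8q + 10(1−q).
Set equal: 4q = 4(1−q) → q = 4/8 = 1/2.

1/2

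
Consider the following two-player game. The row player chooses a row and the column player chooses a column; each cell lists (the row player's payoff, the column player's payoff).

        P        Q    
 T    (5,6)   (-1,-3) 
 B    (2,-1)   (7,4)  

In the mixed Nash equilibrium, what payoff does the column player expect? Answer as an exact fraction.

3/2

The row player mixes with probability p on T, chosen so the column player is indifferent: 6p + (-1)(1−p) = (-3)p + 4(1−p) gives p = 5/14.
The column player's expected payoff is 6·5/14 + (-1)·9/14 = 3/2.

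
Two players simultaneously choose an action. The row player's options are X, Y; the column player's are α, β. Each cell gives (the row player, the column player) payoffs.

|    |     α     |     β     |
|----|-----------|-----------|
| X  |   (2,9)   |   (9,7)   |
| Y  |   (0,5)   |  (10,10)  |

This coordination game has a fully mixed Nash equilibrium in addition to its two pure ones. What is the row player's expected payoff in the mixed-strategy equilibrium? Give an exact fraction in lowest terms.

20/3

The column player mixes with probability q on α, chosen so the row player is indifferent: 2q + 9(1−q) = 0q + 10(1−q) gives q = 1/3.
The row player's expected payoff (from either row, since indifferent) is 2·1/3 + 9·2/3 = 20/3.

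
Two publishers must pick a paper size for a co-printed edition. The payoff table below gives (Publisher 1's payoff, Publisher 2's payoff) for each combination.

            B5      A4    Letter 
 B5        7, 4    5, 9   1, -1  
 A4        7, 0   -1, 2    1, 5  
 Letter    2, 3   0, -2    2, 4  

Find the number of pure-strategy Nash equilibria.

(B5, A4): Publisher 1 gets 5 (best alternative 0); Publisher 2 gets 9 (best alternative 4). Neither deviates — NE.
Both Letter: Publisher 1 gets 2 (best alternative 1); Publisher 2 gets 4 (best alternative 3). Neither deviates — NE.
Both A4 is not a NE: Publisher 1 would switch to B5 (5 > -1).
No other cell survives both best-response checks, so there are 2 pure NE.

2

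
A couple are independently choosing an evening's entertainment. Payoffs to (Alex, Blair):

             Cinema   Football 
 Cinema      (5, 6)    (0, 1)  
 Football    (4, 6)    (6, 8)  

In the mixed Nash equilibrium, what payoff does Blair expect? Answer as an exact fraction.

Alex mixes with probability p on Cinema, chosen so Blair is indifferent: 6p + 6(1−p) = 1p + 8(1−p) gives p = 2/7.
Blair's expected payoff is 6·2/7 + 6·5/7 = 6.

6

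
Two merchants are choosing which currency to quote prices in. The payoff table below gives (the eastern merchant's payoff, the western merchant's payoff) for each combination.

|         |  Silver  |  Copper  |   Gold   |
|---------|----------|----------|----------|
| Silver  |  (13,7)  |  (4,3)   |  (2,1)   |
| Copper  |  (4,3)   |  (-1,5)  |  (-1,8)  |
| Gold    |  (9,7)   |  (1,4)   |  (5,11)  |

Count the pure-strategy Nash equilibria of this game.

2

Both Silver: the eastern merchant gets 13 (best alternative 9); the western merchant gets 7 (best alternative 3). Neither deviates — NE.
Both Gold: the eastern merchant gets 5 (best alternative 2); the western merchant gets 11 (best alternative 7). Neither deviates — NE.
Both Copper is not a NE: the eastern merchant would switch to Silver (4 > -1).
No other cell survives both best-response checks, so there are 2 pure NE.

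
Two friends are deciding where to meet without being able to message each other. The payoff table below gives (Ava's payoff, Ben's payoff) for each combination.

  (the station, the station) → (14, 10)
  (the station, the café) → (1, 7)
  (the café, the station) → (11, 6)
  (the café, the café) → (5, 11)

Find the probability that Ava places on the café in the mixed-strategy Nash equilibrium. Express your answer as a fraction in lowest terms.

3/8

Ava's mix p on the station must make Ben indifferent between the station and the café.
Ben's payoff from the station: 10p + 6(1−p). From the café: 7p + 11(1−p).
Set equal: 3p = 5(1−p) → p = 5/8.
Probability on the café is 1 − 5/8 = 3/8.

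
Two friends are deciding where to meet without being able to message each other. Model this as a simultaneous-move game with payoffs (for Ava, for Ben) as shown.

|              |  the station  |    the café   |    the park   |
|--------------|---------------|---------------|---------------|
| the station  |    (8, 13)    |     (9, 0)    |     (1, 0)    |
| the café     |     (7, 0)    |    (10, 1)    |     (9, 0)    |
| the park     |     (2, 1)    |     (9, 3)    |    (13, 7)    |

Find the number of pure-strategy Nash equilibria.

3

Both the station: Ava gets 8 (best alternative 7); Ben gets 13 (best alternative 0). Neither deviates — NE.
Both the café: Ava gets 10 (best alternative 9); Ben gets 1 (best alternative 0). Neither deviates — NE.
Both the park: Ava gets 13 (best alternative 9); Ben gets 7 (best alternative 3). Neither deviates — NE.
(the park, the station) is not a NE: Ava would switch to the station (8 > 2).
No other cell survives both best-response checks, so there are 3 pure NE.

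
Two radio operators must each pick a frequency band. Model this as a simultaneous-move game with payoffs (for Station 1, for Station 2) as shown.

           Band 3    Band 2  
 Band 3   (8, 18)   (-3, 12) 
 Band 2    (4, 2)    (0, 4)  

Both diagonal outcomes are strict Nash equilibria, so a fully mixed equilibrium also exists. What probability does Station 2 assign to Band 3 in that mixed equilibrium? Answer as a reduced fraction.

3/7

Station 2's mix q on Band 3 must make Station 1 indifferent between Band 3 and Band 2.
Station 1's payoff from Band 3: 8q + (-3)(1−q). From Band 2: 4q + 0(1−q).
Set equal: 4q = 3(1−q) → q = 3/7.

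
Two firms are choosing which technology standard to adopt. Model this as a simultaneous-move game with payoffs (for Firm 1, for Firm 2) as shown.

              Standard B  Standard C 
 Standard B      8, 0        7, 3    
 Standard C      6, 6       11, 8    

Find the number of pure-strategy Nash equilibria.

Both Standard C: Firm 1 gets 11 (best alternative 7); Firm 2 gets 8 (best alternative 6). Neither deviates — NE.
Both Standard B is not a NE: Firm 2 would switch to Standard C (3 > 0).
No other cell survives both best-response checks, so there is 1 pure NE.

1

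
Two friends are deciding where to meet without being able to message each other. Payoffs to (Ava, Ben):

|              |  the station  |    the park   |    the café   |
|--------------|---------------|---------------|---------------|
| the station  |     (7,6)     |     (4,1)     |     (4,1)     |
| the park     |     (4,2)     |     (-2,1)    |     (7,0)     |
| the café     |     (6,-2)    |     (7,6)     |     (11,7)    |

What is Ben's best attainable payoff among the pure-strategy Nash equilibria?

Both the station is a pure NE (Ava: 7 ≥ 6; Ben: 6 ≥ 1). Ben gets 6.
Both the café is a pure NE (Ava: 11 ≥ 7; Ben: 7 ≥ 6). Ben gets 7.
Every other cell has a profitable deviation for at least one player. Highest of {6, 7} is 7.

7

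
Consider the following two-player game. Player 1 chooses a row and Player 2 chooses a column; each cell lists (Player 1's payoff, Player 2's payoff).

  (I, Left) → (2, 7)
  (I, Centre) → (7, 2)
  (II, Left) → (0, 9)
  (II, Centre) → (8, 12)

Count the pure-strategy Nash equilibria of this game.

(I, Left): Player 1 gets 2 (best alternative 0); Player 2 gets 7 (best alternative 2). Neither deviates — NE.
(II, Centre): Player 1 gets 8 (best alternative 7); Player 2 gets 12 (best alternative 9). Neither deviates — NE.
(I, Centre) is not a NE: Player 1 would switch to II (8 > 7).
No other cell survives both best-response checks, so there are 2 pure NE.

2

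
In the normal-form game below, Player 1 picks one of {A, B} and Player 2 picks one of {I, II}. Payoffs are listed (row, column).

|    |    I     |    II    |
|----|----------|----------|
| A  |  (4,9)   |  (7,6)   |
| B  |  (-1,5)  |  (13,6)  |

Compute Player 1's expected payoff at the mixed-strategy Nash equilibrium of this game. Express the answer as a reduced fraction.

Player 2 mixes with probability q on I, chosen so Player 1 is indifferent: 4q + 7(1−q) = (-1)q + 13(1−q) gives q = 6/11.
Player 1's expected payoff (from either row, since indifferent) is 4·6/11 + 7·5/11 = 59/11.

59/11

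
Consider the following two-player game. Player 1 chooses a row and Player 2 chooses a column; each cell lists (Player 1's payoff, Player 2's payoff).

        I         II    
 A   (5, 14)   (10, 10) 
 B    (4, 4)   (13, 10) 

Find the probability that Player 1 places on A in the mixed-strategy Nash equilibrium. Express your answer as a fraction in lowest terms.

Player 1's mix p on A must make Player 2 indifferent between I and II.
Player 2's payoff from I: 14p + 4(1−p). From II: 10p + 10(1−p).
Set equal: 4p = 6(1−p) → p = 6/10 = 3/5.

3/5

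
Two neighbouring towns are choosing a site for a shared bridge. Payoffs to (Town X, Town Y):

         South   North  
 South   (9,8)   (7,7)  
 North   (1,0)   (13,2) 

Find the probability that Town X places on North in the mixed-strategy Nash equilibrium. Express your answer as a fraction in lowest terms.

Town X's mix p on South must make Town Y indifferent between South and North.
Town Y's payoff from South: 8p + 0(1−p). From North: 7p + 2(1−p).
Set equal: 1p = 2(1−p) → p = 2/3.
Probability on North is 1 − 2/3 = 1/3.

1/3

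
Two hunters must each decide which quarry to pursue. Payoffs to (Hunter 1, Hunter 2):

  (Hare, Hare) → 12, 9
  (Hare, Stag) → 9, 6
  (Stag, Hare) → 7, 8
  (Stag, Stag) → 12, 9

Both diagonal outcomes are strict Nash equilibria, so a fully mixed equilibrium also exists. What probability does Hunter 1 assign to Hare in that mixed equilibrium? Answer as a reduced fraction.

1/4

Hunter 1's mix p on Hare must make Hunter 2 indifferent between Hare and Stag.
Hunter 2's payoff from Hare: 9p + 8(1−p). From Stag: 6p + 9(1−p).
Set equal: 3p = 1(1−p) → p = 1/4.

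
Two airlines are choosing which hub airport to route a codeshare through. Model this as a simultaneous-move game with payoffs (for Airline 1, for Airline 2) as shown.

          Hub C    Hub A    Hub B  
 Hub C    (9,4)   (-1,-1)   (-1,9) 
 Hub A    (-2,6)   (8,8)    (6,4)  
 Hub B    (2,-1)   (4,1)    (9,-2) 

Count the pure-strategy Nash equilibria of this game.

1

Both Hub A: Airline 1 gets 8 (best alternative 4); Airline 2 gets 8 (best alternative 6). Neither deviates — NE.
Both Hub B is not a NE: Airline 2 would switch to Hub A (1 > -2).
No other cell survives both best-response checks, so there is 1 pure NE.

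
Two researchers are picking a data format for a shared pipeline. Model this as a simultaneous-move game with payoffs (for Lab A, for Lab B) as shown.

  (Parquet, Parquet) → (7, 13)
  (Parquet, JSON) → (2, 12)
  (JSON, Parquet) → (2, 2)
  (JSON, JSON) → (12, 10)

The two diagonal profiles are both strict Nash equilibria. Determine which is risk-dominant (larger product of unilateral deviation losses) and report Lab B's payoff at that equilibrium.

10

At both Parquet: Lab A loses 7 − 2 = 5 by deviating; Lab B loses 13 − 12 = 1. Product = 5·1 = 5.
At both JSON: Lab A loses 12 − 2 = 10 by deviating; Lab B loses 10 − 2 = 8. Product = 10·8 = 80.
80 > 5, so both JSON is risk-dominant. Lab B's payoff there is 10.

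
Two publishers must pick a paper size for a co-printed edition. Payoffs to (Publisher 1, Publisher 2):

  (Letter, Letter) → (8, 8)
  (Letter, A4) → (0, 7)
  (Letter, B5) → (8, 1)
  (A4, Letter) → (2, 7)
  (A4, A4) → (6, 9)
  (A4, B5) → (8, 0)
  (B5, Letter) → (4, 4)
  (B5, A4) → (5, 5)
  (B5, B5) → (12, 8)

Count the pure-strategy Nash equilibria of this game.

3

Both Letter: Publisher 1 gets 8 (best alternative 4); Publisher 2 gets 8 (best alternative 7). Neither deviates — NE.
Both A4: Publisher 1 gets 6 (best alternative 5); Publisher 2 gets 9 (best alternative 7). Neither deviates — NE.
Both B5: Publisher 1 gets 12 (best alternative 8); Publisher 2 gets 8 (best alternative 5). Neither deviates — NE.
(B5, Letter) is not a NE: Publisher 1 would switch to Letter (8 > 4).
No other cell survives both best-response checks, so there are 3 pure NE.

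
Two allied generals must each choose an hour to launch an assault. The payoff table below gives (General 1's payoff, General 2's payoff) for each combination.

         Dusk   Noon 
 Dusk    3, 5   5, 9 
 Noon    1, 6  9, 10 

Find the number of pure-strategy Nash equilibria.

Both Noon: General 1 gets 9 (best alternative 5); General 2 gets 10 (best alternative 6). Neither deviates — NE.
Both Dusk is not a NE: General 2 would switch to Noon (9 > 5).
No other cell survives both best-response checks, so there is 1 pure NE.

1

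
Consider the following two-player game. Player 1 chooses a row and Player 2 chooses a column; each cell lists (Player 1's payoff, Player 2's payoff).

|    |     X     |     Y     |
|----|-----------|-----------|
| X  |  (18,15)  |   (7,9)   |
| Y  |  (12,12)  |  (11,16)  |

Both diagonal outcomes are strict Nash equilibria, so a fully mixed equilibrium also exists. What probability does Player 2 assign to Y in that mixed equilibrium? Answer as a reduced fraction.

3/5

Player 2's mix q on X must make Player 1 indifferent between X and Y.
Player 1's payoff from X: 18q + 7(1−q). From Y: 12q + 11(1−q).
Set equal: 6q = 4(1−q) → q = 4/10 = 2/5.
Probability on Y is 1 − 2/5 = 3/5.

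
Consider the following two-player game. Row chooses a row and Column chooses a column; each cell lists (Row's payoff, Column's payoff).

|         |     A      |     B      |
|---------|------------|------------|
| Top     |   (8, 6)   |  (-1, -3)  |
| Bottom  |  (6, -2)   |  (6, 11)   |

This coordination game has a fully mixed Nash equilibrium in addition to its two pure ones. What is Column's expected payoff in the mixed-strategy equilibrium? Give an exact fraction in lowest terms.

30/11

Row mixes with probability p on Top, chosen so Column is indifferent: 6p + (-2)(1−p) = (-3)p + 11(1−p) gives p = 13/22.
Column's expected payoff is 6·13/22 + (-2)·9/22 = 30/11.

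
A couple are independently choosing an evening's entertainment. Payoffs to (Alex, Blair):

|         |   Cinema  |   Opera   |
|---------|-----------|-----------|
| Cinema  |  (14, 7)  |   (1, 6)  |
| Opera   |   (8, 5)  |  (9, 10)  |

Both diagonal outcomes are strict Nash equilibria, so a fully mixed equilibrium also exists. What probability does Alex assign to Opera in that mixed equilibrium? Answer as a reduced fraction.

1/6

Alex's mix p on Cinema must make Blair indifferent between Cinema and Opera.
Blair's payoff from Cinema: 7p + 5(1−p). From Opera: 6p + 10(1−p).
Set equal: 1p = 5(1−p) → p = 5/6.
Probability on Opera is 1 − 5/6 = 1/6.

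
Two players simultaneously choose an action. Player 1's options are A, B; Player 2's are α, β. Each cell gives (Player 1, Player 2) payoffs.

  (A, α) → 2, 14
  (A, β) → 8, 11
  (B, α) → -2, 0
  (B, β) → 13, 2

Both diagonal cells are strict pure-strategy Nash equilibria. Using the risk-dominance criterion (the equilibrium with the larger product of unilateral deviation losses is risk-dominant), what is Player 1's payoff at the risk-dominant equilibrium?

2

At (A, α): Player 1 loses 2 − (-2) = 4 by deviating; Player 2 loses 14 − 11 = 3. Product = 4·3 = 12.
At (B, β): Player 1 loses 13 − 8 = 5 by deviating; Player 2 loses 2 − 0 = 2. Product = 5·2 = 10.
12 > 10, so (A, α) is risk-dominant. Player 1's payoff there is 2.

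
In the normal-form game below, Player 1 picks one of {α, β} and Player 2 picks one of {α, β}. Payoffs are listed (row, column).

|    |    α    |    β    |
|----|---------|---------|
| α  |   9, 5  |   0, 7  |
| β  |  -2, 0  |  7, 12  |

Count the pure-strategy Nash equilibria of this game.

1

Both β: Player 1 gets 7 (best alternative 0); Player 2 gets 12 (best alternative 0). Neither deviates — NE.
Both α is not a NE: Player 2 would switch to β (7 > 5).
No other cell survives both best-response checks, so there is 1 pure NE.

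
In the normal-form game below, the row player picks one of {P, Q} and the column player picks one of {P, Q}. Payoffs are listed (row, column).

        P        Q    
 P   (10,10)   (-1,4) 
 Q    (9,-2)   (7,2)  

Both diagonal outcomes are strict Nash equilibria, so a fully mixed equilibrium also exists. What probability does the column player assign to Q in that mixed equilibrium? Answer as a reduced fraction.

The column player's mix q on P must make the row player indifferent between P and Q.
The row player's payoff from P: 10q + (-1)(1−q). From Q: 9q + 7(1−q).
Set equal: 1q = 8(1−q) → q = 8/9.
Probability on Q is 1 − 8/9 = 1/9.

1/9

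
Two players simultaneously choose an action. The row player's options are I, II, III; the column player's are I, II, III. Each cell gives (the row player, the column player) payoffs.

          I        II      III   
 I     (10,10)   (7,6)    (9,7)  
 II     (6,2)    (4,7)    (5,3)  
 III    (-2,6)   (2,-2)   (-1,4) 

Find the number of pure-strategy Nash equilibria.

1

Both I: the row player gets 10 (best alternative 6); the column player gets 10 (best alternative 7). Neither deviates — NE.
Both II is not a NE: the row player would switch to I (7 > 4).
No other cell survives both best-response checks, so there is 1 pure NE.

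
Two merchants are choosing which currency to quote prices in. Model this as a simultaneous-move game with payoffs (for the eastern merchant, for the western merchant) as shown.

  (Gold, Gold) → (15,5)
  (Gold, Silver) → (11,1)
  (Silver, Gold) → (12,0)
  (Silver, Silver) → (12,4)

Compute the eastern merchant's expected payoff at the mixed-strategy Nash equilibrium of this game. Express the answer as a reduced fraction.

The western merchant mixes with probability q on Gold, chosen so the eastern merchant is indifferent: 15q + 11(1−q) = 12q + 12(1−q) gives q = 1/4.
The eastern merchant's expected payoff (from either row, since indifferent) is 15·1/4 + 11·3/4 = 12.

12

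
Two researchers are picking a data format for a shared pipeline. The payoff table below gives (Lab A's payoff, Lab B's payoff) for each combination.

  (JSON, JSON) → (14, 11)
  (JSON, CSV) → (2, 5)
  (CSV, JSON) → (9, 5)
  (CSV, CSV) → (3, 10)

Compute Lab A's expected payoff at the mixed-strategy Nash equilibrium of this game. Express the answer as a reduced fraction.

Lab B mixes with probability q on JSON, chosen so Lab A is indifferent: 14q + 2(1−q) = 9q + 3(1−q) gives q = 1/6.
Lab A's expected payoff (from either row, since indifferent) is 14·1/6 + 2·5/6 = 4.

4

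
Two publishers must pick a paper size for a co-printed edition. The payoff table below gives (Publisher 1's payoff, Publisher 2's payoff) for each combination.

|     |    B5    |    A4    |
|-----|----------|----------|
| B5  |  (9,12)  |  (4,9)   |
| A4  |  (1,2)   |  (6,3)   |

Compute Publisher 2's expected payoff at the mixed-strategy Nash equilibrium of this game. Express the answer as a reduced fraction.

9/2

Publisher 1 mixes with probability p on B5, chosen so Publisher 2 is indifferent: 12p + 2(1−p) = 9p + 3(1−p) gives p = 1/4.
Publisher 2's expected payoff is 12·1/4 + 2·3/4 = 9/2.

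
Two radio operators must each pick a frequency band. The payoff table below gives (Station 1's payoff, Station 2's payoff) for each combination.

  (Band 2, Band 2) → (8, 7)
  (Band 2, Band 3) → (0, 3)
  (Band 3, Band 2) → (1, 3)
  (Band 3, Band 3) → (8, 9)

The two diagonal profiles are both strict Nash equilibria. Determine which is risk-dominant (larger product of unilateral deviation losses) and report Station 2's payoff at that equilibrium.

9

At both Band 2: Station 1 loses 8 − 1 = 7 by deviating; Station 2 loses 7 − 3 = 4. Product = 7·4 = 28.
At both Band 3: Station 1 loses 8 − 0 = 8 by deviating; Station 2 loses 9 − 3 = 6. Product = 8·6 = 48.
48 > 28, so both Band 3 is risk-dominant. Station 2's payoff there is 9.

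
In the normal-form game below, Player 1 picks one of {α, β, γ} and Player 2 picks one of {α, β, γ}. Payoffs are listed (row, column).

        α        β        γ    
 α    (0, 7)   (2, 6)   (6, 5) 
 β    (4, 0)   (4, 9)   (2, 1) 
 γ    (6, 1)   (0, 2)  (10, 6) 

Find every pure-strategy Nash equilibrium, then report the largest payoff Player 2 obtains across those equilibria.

9

Both β is a pure NE (Player 1: 4 ≥ 2; Player 2: 9 ≥ 1). Player 2 gets 9.
Both γ is a pure NE (Player 1: 10 ≥ 6; Player 2: 6 ≥ 2). Player 2 gets 6.
Every other cell has a profitable deviation for at least one player. Highest of {9, 6} is 9.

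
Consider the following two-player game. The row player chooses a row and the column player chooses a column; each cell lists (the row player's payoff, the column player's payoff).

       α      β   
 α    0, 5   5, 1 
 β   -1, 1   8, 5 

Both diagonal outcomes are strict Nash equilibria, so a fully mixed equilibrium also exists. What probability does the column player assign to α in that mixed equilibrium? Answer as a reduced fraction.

The column player's mix q on α must make the row player indifferent between α and β.
The row player's payoff from α: 0q + 5(1−q). From β: (-1)q + 8(1−q).
Set equal: 1q = 3(1−q) → q = 3/4.

3/4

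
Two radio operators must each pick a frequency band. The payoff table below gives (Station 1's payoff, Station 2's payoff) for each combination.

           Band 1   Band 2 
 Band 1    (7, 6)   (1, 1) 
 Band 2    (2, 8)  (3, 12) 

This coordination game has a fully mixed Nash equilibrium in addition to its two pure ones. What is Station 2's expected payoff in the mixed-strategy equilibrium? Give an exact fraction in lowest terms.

Station 1 mixes with probability p on Band 1, chosen so Station 2 is indifferent: 6p + 8(1−p) = 1p + 12(1−p) gives p = 4/9.
Station 2's expected payoff is 6·4/9 + 8·5/9 = 64/9.

64/9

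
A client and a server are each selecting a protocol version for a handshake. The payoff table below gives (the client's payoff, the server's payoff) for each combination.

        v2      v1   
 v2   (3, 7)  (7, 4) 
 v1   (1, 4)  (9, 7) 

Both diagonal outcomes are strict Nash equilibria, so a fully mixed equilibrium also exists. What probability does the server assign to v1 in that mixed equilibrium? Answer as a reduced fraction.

The server's mix q on v2 must make the client indifferent between v2 and v1.
The client's payoff from v2: 3q + 7(1−q). From v1: 1q + 9(1−q).
Set equal: 2q = 2(1−q) → q = 2/4 = 1/2.
Probability on v1 is 1 − 1/2 = 1/2.

1/2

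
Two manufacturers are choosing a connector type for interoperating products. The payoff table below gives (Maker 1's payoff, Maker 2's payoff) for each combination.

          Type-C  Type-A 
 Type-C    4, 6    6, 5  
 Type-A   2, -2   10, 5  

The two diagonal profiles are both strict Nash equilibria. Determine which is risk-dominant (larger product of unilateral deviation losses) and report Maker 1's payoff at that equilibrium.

10

At both Type-C: Maker 1 loses 4 − 2 = 2 by deviating; Maker 2 loses 6 − 5 = 1. Product = 2·1 = 2.
At both Type-A: Maker 1 loses 10 − 6 = 4 by deviating; Maker 2 loses 5 − (-2) = 7. Product = 4·7 = 28.
28 > 2, so both Type-A is risk-dominant. Maker 1's payoff there is 10.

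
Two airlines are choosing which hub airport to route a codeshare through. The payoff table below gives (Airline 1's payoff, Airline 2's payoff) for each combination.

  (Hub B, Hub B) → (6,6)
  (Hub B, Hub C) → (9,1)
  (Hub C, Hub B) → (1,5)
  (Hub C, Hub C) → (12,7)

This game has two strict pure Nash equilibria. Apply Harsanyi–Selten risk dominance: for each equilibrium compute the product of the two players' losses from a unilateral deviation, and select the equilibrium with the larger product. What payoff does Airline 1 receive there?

At both Hub B: Airline 1 loses 6 − 1 = 5 by deviating; Airline 2 loses 6 − 1 = 5. Product = 5·5 = 25.
At both Hub C: Airline 1 loses 12 − 9 = 3 by deviating; Airline 2 loses 7 − 5 = 2. Product = 3·2 = 6.
25 > 6, so both Hub B is risk-dominant. Airline 1's payoff there is 6.

6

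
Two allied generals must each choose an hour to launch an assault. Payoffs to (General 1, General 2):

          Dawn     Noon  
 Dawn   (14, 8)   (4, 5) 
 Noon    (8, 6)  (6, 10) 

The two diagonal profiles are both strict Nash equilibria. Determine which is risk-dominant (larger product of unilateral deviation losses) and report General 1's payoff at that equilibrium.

At both Dawn: General 1 loses 14 − 8 = 6 by deviating; General 2 loses 8 − 5 = 3. Product = 6·3 = 18.
At both Noon: General 1 loses 6 − 4 = 2 by deviating; General 2 loses 10 − 6 = 4. Product = 2·4 = 8.
18 > 8, so both Dawn is risk-dominant. General 1's payoff there is 14.

14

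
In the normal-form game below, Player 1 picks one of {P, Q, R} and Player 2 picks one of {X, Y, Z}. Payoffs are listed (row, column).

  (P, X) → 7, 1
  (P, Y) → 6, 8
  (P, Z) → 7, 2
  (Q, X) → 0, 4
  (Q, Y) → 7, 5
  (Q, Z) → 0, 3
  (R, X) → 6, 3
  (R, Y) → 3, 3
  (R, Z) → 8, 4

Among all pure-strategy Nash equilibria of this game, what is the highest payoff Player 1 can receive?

(Q, Y) is a pure NE (Player 1: 7 ≥ 6; Player 2: 5 ≥ 4). Player 1 gets 7.
(R, Z) is a pure NE (Player 1: 8 ≥ 7; Player 2: 4 ≥ 3). Player 1 gets 8.
Every other cell has a profitable deviation for at least one player. Highest of {7, 8} is 8.

8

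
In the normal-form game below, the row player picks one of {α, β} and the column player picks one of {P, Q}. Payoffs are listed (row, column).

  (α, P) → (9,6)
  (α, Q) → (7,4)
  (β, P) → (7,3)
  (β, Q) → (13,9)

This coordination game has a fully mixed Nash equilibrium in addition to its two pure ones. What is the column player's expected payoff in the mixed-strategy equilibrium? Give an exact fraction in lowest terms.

The row player mixes with probability p on α, chosen so the column player is indifferent: 6p + 3(1−p) = 4p + 9(1−p) gives p = 3/4.
The column player's expected payoff is 6·3/4 + 3·1/4 = 21/4.

21/4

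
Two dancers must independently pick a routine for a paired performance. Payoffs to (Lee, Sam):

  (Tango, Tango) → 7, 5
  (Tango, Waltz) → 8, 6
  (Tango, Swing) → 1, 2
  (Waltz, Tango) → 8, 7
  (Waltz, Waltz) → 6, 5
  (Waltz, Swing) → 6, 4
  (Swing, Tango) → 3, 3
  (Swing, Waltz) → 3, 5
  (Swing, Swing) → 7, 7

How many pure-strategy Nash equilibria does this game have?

3

(Tango, Waltz): Lee gets 8 (best alternative 6); Sam gets 6 (best alternative 5). Neither deviates — NE.
(Waltz, Tango): Lee gets 8 (best alternative 7); Sam gets 7 (best alternative 5). Neither deviates — NE.
Both Swing: Lee gets 7 (best alternative 6); Sam gets 7 (best alternative 5). Neither deviates — NE.
Both Waltz is not a NE: Lee would switch to Tango (8 > 6).
No other cell survives both best-response checks, so there are 3 pure NE.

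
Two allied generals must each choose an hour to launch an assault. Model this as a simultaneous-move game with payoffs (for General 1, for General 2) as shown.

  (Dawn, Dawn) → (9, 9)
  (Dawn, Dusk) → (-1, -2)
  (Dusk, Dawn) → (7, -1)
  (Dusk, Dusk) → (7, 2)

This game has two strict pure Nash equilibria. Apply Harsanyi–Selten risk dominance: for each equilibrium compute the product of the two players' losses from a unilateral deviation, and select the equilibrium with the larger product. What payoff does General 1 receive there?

7

At both Dawn: General 1 loses 9 − 7 = 2 by deviating; General 2 loses 9 − (-2) = 11. Product = 2·11 = 22.
At both Dusk: General 1 loses 7 − (-1) = 8 by deviating; General 2 loses 2 − (-1) = 3. Product = 8·3 = 24.
24 > 22, so both Dusk is risk-dominant. General 1's payoff there is 7.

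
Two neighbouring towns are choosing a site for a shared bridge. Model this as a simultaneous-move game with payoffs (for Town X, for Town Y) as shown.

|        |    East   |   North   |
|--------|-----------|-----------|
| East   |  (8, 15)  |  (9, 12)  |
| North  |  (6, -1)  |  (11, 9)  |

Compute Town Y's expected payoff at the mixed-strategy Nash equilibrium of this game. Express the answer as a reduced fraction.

Town X mixes with probability p on East, chosen so Town Y is indifferent: 15p + (-1)(1−p) = 12p + 9(1−p) gives p = 10/13.
Town Y's expected payoff is 15·10/13 + (-1)·3/13 = 147/13.

147/13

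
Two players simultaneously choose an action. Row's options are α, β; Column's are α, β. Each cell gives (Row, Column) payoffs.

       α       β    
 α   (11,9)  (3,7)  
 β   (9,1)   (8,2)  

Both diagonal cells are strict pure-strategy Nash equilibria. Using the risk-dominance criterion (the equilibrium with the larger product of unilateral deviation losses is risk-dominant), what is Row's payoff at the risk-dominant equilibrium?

At both α: Row loses 11 − 9 = 2 by deviating; Column loses 9 − 7 = 2. Product = 2·2 = 4.
At both β: Row loses 8 − 3 = 5 by deviating; Column loses 2 − 1 = 1. Product = 5·1 = 5.
5 > 4, so both β is risk-dominant. Row's payoff there is 8.

8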